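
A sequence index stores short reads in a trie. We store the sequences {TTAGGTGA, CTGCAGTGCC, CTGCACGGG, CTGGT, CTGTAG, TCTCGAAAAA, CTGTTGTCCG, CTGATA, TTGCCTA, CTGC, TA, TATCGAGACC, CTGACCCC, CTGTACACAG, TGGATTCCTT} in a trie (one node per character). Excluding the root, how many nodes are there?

For each word, the new-node count is its length minus the longest prefix already in the trie:
  "TTAGGTGA" → 8 new (T, T, A, G, G, T, G, A)
  "CTGCAGTGCC" → 10 new (C, T, G, C, A, G, T, G, C, C)
  "CTGCACGGG" → prefix "CTGCA" already present; 4 new (C, G, G, G)
  "CTGGT" → prefix "CTG" already present; 2 new (G, T)
  "CTGTAG" → prefix "CTG" already present; 3 new (T, A, G)
  "TCTCGAAAAA" → prefix "T" already present; 9 new (C, T, C, G, A, A, A, A, A)
  "CTGTTGTCCG" → prefix "CTGT" already present; 6 new (T, G, T, C, C, G)
  "CTGATA" → prefix "CTG" already present; 3 new (A, T, A)
  "TTGCCTA" → prefix "TT" already present; 5 new (G, C, C, T, A)
  "CTGC" → prefix "CTGC" already present; 0 new (none)
  "TA" → prefix "T" already present; 1 new (A)
  "TATCGAGACC" → prefix "TA" already present; 8 new (T, C, G, A, G, A, C, C)
  "CTGACCCC" → prefix "CTGA" already present; 4 new (C, C, C, C)
  "CTGTACACAG" → prefix "CTGTA" already present; 5 new (C, A, C, A, G)
  "TGGATTCCTT" → prefix "T" already present; 9 new (G, G, A, T, T, C, C, T, T)
Total nodes = 8 + 10 + 4 + 2 + 3 + 9 + 6 + 3 + 5 + 0 + 1 + 8 + 4 + 5 + 9 = 77

77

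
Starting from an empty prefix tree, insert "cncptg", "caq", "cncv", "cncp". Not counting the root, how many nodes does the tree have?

9

Count nodes per top-level branch (shared prefixes stored once):
  'c'-branch (caq, cncp, cncptg, cncv): 9 nodes
Sum: 9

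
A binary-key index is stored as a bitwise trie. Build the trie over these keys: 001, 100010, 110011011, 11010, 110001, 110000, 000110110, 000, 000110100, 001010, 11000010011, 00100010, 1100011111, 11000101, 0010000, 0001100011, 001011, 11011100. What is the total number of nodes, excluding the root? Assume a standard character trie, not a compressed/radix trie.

Count nodes per top-level branch (shared prefixes stored once):
  '0'-branch (000, 0001100011, 000110100, 000110110, 001, 0010000, 00100010, 001010, 001011): 25 nodes
  '1'-branch (100010, 110000, 11000010011, 110001, 11000101, 1100011111, 110011011, 11010, 11011100): 34 nodes
Sum: 59

59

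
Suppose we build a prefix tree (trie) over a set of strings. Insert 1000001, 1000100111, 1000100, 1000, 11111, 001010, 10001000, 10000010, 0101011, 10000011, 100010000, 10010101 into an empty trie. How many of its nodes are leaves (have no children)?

A leaf is a node with no children — equivalently, the end of a word that is not a proper prefix of any other stored word.
Those words: "001010", "0101011", "10000010", "10000011", "100010000", "1000100111", "10010101", "11111"
Leaf count: 8

8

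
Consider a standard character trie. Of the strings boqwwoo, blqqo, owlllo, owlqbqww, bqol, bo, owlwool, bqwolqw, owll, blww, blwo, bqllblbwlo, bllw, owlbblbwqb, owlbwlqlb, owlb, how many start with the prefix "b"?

9

Filter for entries beginning with "b":
Words under "b": bllw, blqqo, blwo, blww, bo, boqwwoo, bqllblbwlo, bqol, bqwolqw
Count: 9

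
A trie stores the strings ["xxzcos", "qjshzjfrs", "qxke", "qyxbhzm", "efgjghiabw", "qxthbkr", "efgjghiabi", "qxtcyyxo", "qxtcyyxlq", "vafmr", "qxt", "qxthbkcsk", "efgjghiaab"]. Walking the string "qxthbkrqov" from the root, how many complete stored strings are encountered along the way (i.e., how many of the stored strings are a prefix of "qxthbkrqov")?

Traverse "qxthbkrqov" character by character; count nodes along the way that are marked as word ends.
Prefixes of the query that are stored words: "qxt", "qxthbkr"
Count: 2

2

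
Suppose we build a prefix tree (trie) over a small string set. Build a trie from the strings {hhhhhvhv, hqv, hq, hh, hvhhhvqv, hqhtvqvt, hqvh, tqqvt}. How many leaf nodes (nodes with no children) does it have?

5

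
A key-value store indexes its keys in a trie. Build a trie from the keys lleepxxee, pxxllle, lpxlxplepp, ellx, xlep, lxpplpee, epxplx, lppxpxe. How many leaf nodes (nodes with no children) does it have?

A leaf is a node with no children — equivalently, the end of a word that is not a proper prefix of any other stored word.
Those words: "ellx", "epxplx", "lleepxxee", "lppxpxe", "lpxlxplepp", "lxpplpee", "pxxllle", "xlep"
Leaf count: 8

8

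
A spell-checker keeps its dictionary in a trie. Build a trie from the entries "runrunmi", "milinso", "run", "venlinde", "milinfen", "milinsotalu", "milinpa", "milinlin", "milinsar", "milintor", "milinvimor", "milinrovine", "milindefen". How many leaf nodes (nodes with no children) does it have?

11

Leaves are exactly the stored words that no other stored word extends.
Those words: "milindefen", "milinfen", "milinlin", "milinpa", "milinrovine", "milinsar", "milinsotalu", "milintor", "milinvimor", "runrunmi", "venlinde"
Leaf count: 11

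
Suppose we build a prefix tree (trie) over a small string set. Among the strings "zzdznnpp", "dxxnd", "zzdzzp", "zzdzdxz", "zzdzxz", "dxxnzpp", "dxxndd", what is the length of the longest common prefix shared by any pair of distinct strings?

5

Equivalently: take the maximum, over all pairs, of their longest common prefix length.
e.g. "dxxnd" and "dxxndd" share the prefix "dxxnd" of length 5; no pair shares a longer one.
Longest shared-prefix length: 5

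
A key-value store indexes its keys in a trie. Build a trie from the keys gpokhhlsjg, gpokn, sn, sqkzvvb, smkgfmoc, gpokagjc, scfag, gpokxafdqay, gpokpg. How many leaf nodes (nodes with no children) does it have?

9

Leaves are exactly the stored words that no other stored word extends.
Those words: "gpokagjc", "gpokhhlsjg", "gpokn", "gpokpg", "gpokxafdqay", "scfag", "smkgfmoc", "sn", "sqkzvvb"
Leaf count: 9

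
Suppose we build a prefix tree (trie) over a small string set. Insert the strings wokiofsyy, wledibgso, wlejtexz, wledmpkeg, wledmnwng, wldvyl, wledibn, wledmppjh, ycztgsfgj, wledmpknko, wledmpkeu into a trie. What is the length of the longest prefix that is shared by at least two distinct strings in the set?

8

Equivalently: take the maximum, over all pairs, of their longest common prefix length.
e.g. "wledmpkeg" and "wledmpkeu" share the prefix "wledmpke" of length 8; no pair shares a longer one.
Longest shared-prefix length: 8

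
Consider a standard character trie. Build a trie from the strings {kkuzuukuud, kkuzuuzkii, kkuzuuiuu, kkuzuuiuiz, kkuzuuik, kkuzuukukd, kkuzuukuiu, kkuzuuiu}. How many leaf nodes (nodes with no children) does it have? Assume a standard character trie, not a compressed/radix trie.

7

A leaf is a node with no children — equivalently, the end of a word that is not a proper prefix of any other stored word.
Those words: "kkuzuuik", "kkuzuuiuiz", "kkuzuuiuu", "kkuzuukuiu", "kkuzuukukd", "kkuzuukuud", "kkuzuuzkii"
Leaf count: 7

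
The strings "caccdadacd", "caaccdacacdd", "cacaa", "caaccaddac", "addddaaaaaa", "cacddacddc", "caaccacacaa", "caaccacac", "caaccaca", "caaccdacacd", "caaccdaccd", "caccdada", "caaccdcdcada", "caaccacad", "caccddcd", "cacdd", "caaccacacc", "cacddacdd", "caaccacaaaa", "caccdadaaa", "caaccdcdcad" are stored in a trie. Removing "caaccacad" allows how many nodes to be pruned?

1

After clearing the end-marker at "caaccacad", prune upward until reaching a node still needed by another word.
The suffix "d" (1 node) is used only by "caaccacad"; the node for "caaccaca" still has the child "c", so pruning stops there.
Nodes removed: 1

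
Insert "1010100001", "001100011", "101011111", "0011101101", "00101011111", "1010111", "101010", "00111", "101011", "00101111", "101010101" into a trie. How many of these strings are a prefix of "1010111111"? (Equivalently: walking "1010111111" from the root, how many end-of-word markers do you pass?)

3

Traverse "1010111111" character by character; count nodes along the way that are marked as word ends.
Prefixes of the query that are stored words: "101011", "1010111", "101011111"
Count: 3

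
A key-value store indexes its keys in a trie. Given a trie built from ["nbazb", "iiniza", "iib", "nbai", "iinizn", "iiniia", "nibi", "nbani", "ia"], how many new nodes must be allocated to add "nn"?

1

Walking "nn" from the root, the first 1 characters ("n") follow existing edges; "n" is the first miss.
Each of the 1 remaining characters creates one node.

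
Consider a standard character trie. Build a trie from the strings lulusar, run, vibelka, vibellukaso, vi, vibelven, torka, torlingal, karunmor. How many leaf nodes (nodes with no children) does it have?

Leaves are exactly the stored words that no other stored word extends.
Those words: "karunmor", "lulusar", "run", "torka", "torlingal", "vibelka", "vibellukaso", "vibelven"
Leaf count: 8

8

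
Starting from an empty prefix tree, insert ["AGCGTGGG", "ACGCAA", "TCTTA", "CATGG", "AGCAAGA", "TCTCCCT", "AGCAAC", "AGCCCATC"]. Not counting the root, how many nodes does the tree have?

37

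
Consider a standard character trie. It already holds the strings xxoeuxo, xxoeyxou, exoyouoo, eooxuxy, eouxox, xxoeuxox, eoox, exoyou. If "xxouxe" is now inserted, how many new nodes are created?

The longest prefix of "xxouxe" already in the trie is "xxo" (length 3).
Each of the 3 remaining characters creates one node.

3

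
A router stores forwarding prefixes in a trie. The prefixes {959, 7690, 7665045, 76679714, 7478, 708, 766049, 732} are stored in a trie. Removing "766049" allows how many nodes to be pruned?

3

A node on "766049"'s path can go only if nothing else ends at it or branches off below it.
The suffix "049" (3 nodes) is used only by "766049"; the node for "766" still has the child "5", so pruning stops there.
Nodes removed: 3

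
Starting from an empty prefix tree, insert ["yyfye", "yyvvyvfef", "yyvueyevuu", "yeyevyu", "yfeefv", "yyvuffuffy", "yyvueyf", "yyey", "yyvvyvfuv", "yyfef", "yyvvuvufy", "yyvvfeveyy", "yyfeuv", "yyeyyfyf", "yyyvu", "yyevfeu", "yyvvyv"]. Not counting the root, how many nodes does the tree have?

For each word, the new-node count is its length minus the longest prefix already in the trie:
  "yyfye" → 5 new (y, y, f, y, e)
  "yyvvyvfef" → prefix "yy" already present; 7 new (v, v, y, v, f, e, f)
  "yyvueyevuu" → prefix "yyv" already present; 7 new (u, e, y, e, v, u, u)
  "yeyevyu" → prefix "y" already present; 6 new (e, y, e, v, y, u)
  "yfeefv" → prefix "y" already present; 5 new (f, e, e, f, v)
  "yyvuffuffy" → prefix "yyvu" already present; 6 new (f, f, u, f, f, y)
  "yyvueyf" → prefix "yyvuey" already present; 1 new (f)
  "yyey" → prefix "yy" already present; 2 new (e, y)
  "yyvvyvfuv" → prefix "yyvvyvf" already present; 2 new (u, v)
  "yyfef" → prefix "yyf" already present; 2 new (e, f)
  "yyvvuvufy" → prefix "yyvv" already present; 5 new (u, v, u, f, y)
  "yyvvfeveyy" → prefix "yyvv" already present; 6 new (f, e, v, e, y, y)
  "yyfeuv" → prefix "yyfe" already present; 2 new (u, v)
  "yyeyyfyf" → prefix "yyey" already present; 4 new (y, f, y, f)
  "yyyvu" → prefix "yy" already present; 3 new (y, v, u)
  "yyevfeu" → prefix "yye" already present; 4 new (v, f, e, u)
  "yyvvyv" → prefix "yyvvyv" already present; 0 new (none)
Total nodes = 5 + 7 + 7 + 6 + 5 + 6 + 1 + 2 + 2 + 2 + 5 + 6 + 2 + 4 + 3 + 4 + 0 = 67

67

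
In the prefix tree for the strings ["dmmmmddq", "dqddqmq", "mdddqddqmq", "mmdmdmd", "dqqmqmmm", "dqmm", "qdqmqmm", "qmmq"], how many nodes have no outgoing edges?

Leaves are exactly the stored words that no other stored word extends.
Those words: "dmmmmddq", "dqddqmq", "dqmm", "dqqmqmmm", "mdddqddqmq", "mmdmdmd", "qdqmqmm", "qmmq"
Leaf count: 8

8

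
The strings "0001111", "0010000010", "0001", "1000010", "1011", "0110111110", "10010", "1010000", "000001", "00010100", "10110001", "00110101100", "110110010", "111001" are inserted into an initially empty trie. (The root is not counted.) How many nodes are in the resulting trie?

70

Count nodes per top-level branch (shared prefixes stored once):
  '0'-branch (000001, 0001, 00010100, 0001111, 0010000010, 00110101100, 0110111110): 39 nodes
  '1'-branch (1000010, 10010, 1010000, 1011, 10110001, 110110010, 111001): 31 nodes
Sum: 70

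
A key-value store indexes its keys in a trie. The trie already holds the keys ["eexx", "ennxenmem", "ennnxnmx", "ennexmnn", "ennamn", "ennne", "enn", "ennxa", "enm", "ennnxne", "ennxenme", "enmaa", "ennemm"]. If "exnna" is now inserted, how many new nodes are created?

"e" is already a path in the trie; the remaining "xnna" must be added.
So 5 − 1 = 4 new nodes.

4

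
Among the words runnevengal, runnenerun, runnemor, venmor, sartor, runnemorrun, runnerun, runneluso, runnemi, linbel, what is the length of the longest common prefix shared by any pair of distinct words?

Equivalently: take the maximum, over all pairs, of their longest common prefix length.
"runnemor" and "runnemorrun" agree on "runnemor" (8 characters) before diverging; nothing deeper is shared.
Longest shared-prefix length: 8

8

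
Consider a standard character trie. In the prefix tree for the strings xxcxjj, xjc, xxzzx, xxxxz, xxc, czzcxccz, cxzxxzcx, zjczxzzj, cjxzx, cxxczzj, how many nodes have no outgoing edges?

9

A leaf is a node with no children — equivalently, the end of a word that is not a proper prefix of any other stored word.
Those words: "cjxzx", "cxxczzj", "cxzxxzcx", "czzcxccz", "xjc", "xxcxjj", "xxxxz", "xxzzx", "zjczxzzj"
Leaf count: 9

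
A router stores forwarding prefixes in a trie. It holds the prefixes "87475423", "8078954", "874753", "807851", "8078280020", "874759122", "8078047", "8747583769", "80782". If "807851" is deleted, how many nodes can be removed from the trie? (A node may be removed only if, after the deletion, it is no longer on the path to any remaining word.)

A node on "807851"'s path can go only if nothing else ends at it or branches off below it.
The suffix "51" (2 nodes) is used only by "807851"; the node for "8078" still has the child "9", so pruning stops there.
Nodes removed: 2

2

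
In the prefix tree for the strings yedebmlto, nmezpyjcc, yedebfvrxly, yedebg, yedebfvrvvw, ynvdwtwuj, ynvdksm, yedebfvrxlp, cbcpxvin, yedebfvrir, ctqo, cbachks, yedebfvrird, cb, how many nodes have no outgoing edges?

12

Leaves are exactly the stored words that no other stored word extends.
Those words: "cbachks", "cbcpxvin", "ctqo", "nmezpyjcc", "yedebfvrird", "yedebfvrvvw", "yedebfvrxlp", "yedebfvrxly", "yedebg", "yedebmlto", "ynvdksm", "ynvdwtwuj"
Leaf count: 12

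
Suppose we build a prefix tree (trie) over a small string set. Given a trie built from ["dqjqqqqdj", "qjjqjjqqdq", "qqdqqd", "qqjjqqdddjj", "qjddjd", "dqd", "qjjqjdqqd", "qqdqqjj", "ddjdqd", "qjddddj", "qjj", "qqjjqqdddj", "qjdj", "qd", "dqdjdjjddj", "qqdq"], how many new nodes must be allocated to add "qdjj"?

2

"qd" is already a path in the trie; the remaining "jj" must be added.
So 4 − 2 = 2 new nodes.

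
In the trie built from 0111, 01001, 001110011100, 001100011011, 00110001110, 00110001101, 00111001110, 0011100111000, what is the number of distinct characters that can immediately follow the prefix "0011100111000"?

The children of the "0011100111000" node are the distinct next characters among strings starting with "0011100111000".
No stored string extends past "0011100111000".
That node has 0 child edges.

0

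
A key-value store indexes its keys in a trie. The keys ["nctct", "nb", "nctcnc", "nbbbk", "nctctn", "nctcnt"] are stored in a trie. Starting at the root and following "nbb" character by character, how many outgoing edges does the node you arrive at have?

1

The children of the "nbb" node are the distinct next characters among strings starting with "nbb".
Distinct next characters after "nbb": b.
That node has 1 child edge.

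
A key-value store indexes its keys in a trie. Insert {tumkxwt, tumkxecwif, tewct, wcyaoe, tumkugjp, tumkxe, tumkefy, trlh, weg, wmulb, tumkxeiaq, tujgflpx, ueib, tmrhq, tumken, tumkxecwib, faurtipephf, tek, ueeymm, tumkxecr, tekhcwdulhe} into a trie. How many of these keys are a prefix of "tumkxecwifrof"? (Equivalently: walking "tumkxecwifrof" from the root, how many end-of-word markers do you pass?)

2

Walk "tumkxecwifrof" from the root; an end-of-word marker is hit whenever a stored word is a prefix of "tumkxecwifrof".
Prefixes of the query that are stored words: "tumkxe", "tumkxecwif"
Count: 2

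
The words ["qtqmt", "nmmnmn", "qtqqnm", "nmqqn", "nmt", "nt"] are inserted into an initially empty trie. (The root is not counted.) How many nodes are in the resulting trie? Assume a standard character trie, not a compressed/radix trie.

Count nodes per top-level branch (shared prefixes stored once):
  'n'-branch (nmmnmn, nmqqn, nmt, nt): 11 nodes
  'q'-branch (qtqmt, qtqqnm): 8 nodes
Sum: 19

19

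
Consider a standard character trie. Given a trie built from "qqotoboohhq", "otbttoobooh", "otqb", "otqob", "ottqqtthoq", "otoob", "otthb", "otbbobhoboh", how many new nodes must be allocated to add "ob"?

"o" is already a path in the trie; the remaining "b" must be added.
So 2 − 1 = 1 new nodes.

1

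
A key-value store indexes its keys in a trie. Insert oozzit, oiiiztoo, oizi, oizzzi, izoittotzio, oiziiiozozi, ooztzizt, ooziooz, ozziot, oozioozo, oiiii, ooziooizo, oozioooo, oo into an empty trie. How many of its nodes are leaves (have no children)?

11

A leaf is a node with no children — equivalently, the end of a word that is not a proper prefix of any other stored word.
Those words: "izoittotzio", "oiiii", "oiiiztoo", "oiziiiozozi", "oizzzi", "ooziooizo", "oozioooo", "oozioozo", "ooztzizt", "oozzit", "ozziot"
Leaf count: 11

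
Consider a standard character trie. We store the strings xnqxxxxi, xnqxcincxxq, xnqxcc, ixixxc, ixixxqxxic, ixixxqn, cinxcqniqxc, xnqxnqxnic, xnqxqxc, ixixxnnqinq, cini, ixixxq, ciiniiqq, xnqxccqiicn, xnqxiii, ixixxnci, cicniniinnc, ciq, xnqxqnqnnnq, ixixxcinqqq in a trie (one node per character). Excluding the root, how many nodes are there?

Insert word by word; a character creates a node only if that edge doesn't already exist:
  "xnqxxxxi" → 8 new (x, n, q, x, x, x, x, i)
  "xnqxcincxxq" → prefix "xnqx" already present; 7 new (c, i, n, c, x, x, q)
  "xnqxcc" → prefix "xnqxc" already present; 1 new (c)
  "ixixxc" → 6 new (i, x, i, x, x, c)
  "ixixxqxxic" → prefix "ixixx" already present; 5 new (q, x, x, i, c)
  "ixixxqn" → prefix "ixixxq" already present; 1 new (n)
  "cinxcqniqxc" → 11 new (c, i, n, x, c, q, n, i, q, x, c)
  "xnqxnqxnic" → prefix "xnqx" already present; 6 new (n, q, x, n, i, c)
  "xnqxqxc" → prefix "xnqx" already present; 3 new (q, x, c)
  "ixixxnnqinq" → prefix "ixixx" already present; 6 new (n, n, q, i, n, q)
  "cini" → prefix "cin" already present; 1 new (i)
  "ixixxq" → prefix "ixixxq" already present; 0 new (none)
  "ciiniiqq" → prefix "ci" already present; 6 new (i, n, i, i, q, q)
  "xnqxccqiicn" → prefix "xnqxcc" already present; 5 new (q, i, i, c, n)
  "xnqxiii" → prefix "xnqx" already present; 3 new (i, i, i)
  "ixixxnci" → prefix "ixixxn" already present; 2 new (c, i)
  "cicniniinnc" → prefix "ci" already present; 9 new (c, n, i, n, i, i, n, n, c)
  "ciq" → prefix "ci" already present; 1 new (q)
  "xnqxqnqnnnq" → prefix "xnqxq" already present; 6 new (n, q, n, n, n, q)
  "ixixxcinqqq" → prefix "ixixxc" already present; 5 new (i, n, q, q, q)
Total nodes = 8 + 7 + 1 + 6 + 5 + 1 + 11 + 6 + 3 + 6 + 1 + 0 + 6 + 5 + 3 + 2 + 9 + 1 + 6 + 5 = 92

92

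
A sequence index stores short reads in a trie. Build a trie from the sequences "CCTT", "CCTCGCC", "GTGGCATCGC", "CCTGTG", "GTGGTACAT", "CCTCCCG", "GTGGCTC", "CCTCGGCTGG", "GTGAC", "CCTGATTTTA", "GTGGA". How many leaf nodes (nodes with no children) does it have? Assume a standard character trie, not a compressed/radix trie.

11

Leaves are exactly the stored words that no other stored word extends.
Those words: "CCTCCCG", "CCTCGCC", "CCTCGGCTGG", "CCTGATTTTA", "CCTGTG", "CCTT", "GTGAC", "GTGGA", "GTGGCATCGC", "GTGGCTC", "GTGGTACAT"
Leaf count: 11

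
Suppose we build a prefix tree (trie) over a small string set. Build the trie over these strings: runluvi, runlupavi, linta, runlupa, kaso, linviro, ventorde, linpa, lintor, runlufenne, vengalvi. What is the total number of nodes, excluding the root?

Insert word by word; a character creates a node only if that edge doesn't already exist:
  "runluvi" → 7 new (r, u, n, l, u, v, i)
  "runlupavi" → prefix "runlu" already present; 4 new (p, a, v, i)
  "linta" → 5 new (l, i, n, t, a)
  "runlupa" → prefix "runlupa" already present; 0 new (none)
  "kaso" → 4 new (k, a, s, o)
  "linviro" → prefix "lin" already present; 4 new (v, i, r, o)
  "ventorde" → 8 new (v, e, n, t, o, r, d, e)
  "linpa" → prefix "lin" already present; 2 new (p, a)
  "lintor" → prefix "lint" already present; 2 new (o, r)
  "runlufenne" → prefix "runlu" already present; 5 new (f, e, n, n, e)
  "vengalvi" → prefix "ven" already present; 5 new (g, a, l, v, i)
Total nodes = 7 + 4 + 5 + 0 + 4 + 4 + 8 + 2 + 2 + 5 + 5 = 46

46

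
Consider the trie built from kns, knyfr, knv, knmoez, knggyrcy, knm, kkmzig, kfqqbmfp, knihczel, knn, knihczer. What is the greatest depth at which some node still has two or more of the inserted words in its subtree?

7

Look for the deepest trie node that still has at least two words in its subtree.
"knihczel" and "knihczer" agree on "knihcze" (7 characters) before diverging; nothing deeper is shared.
Longest shared-prefix length: 7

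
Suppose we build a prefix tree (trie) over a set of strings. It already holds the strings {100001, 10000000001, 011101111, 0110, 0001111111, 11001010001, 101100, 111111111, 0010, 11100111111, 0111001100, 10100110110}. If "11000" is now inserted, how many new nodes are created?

"1100" is already a path in the trie; the remaining "0" must be added.
New nodes needed: |"11000"| − 4 = 5 − 4 = 1.

1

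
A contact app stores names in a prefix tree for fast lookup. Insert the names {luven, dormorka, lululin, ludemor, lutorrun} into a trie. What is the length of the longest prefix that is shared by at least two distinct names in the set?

Equivalently: take the maximum, over all pairs, of their longest common prefix length.
"ludemor" and "lululin" agree on "lu" (2 characters) before diverging; nothing deeper is shared.
Longest shared-prefix length: 2

2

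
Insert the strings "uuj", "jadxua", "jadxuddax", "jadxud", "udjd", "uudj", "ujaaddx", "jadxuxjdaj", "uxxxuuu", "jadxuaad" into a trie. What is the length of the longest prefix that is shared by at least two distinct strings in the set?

6

The deepest shared node is where two words last agree before diverging.
"jadxua" and "jadxuaad" agree on "jadxua" (6 characters) before diverging; nothing deeper is shared.
Longest shared-prefix length: 6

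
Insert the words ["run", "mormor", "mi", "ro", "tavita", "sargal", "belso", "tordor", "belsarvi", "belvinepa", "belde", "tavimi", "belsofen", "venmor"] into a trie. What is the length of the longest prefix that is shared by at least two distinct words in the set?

The deepest shared node is where two words last agree before diverging.
e.g. "belso" and "belsofen" share the prefix "belso" of length 5; no pair shares a longer one.
Longest shared-prefix length: 5

5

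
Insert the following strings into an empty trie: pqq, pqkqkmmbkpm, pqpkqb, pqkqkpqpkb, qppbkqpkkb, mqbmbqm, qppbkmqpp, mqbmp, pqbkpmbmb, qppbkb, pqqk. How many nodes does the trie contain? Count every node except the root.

52

Trace insertions, counting only characters that open a new branch:
  "pqq" → 3 new (p, q, q)
  "pqkqkmmbkpm" → prefix "pq" already present; 9 new (k, q, k, m, m, b, k, p, m)
  "pqpkqb" → prefix "pq" already present; 4 new (p, k, q, b)
  "pqkqkpqpkb" → prefix "pqkqk" already present; 5 new (p, q, p, k, b)
  "qppbkqpkkb" → 10 new (q, p, p, b, k, q, p, k, k, b)
  "mqbmbqm" → 7 new (m, q, b, m, b, q, m)
  "qppbkmqpp" → prefix "qppbk" already present; 4 new (m, q, p, p)
  "mqbmp" → prefix "mqbm" already present; 1 new (p)
  "pqbkpmbmb" → prefix "pq" already present; 7 new (b, k, p, m, b, m, b)
  "qppbkb" → prefix "qppbk" already present; 1 new (b)
  "pqqk" → prefix "pqq" already present; 1 new (k)
Total nodes = 3 + 9 + 4 + 5 + 10 + 7 + 4 + 1 + 7 + 1 + 1 = 52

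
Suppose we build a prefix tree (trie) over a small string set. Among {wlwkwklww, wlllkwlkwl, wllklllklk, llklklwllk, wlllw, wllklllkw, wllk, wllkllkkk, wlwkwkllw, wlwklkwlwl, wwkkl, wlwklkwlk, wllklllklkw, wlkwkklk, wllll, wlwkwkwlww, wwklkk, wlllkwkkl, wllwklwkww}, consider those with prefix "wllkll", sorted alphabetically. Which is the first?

Words with prefix "wllkll", in lexicographic order: "wllkllkkk", "wllklllklk", "wllklllklkw", "wllklllkw"
Position 1: wllkllkkk

wllkllkkk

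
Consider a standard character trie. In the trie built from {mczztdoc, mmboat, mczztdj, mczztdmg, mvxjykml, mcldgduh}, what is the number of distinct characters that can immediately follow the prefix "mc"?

2

Walk "mc" from the root, arriving at one node.
Characters that immediately follow "mc" among the stored strings: {l, z}.
That node has 2 child edges.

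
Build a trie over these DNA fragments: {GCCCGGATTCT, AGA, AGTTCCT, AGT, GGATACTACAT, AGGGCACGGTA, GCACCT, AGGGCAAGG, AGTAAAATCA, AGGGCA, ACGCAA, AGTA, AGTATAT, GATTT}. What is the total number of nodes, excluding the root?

64

Trace insertions, counting only characters that open a new branch:
  "GCCCGGATTCT" → 11 new (G, C, C, C, G, G, A, T, T, C, T)
  "AGA" → 3 new (A, G, A)
  "AGTTCCT" → prefix "AG" already present; 5 new (T, T, C, C, T)
  "AGT" → prefix "AGT" already present; 0 new (none)
  "GGATACTACAT" → prefix "G" already present; 10 new (G, A, T, A, C, T, A, C, A, T)
  "AGGGCACGGTA" → prefix "AG" already present; 9 new (G, G, C, A, C, G, G, T, A)
  "GCACCT" → prefix "GC" already present; 4 new (A, C, C, T)
  "AGGGCAAGG" → prefix "AGGGCA" already present; 3 new (A, G, G)
  "AGTAAAATCA" → prefix "AGT" already present; 7 new (A, A, A, A, T, C, A)
  "AGGGCA" → prefix "AGGGCA" already present; 0 new (none)
  "ACGCAA" → prefix "A" already present; 5 new (C, G, C, A, A)
  "AGTA" → prefix "AGTA" already present; 0 new (none)
  "AGTATAT" → prefix "AGTA" already present; 3 new (T, A, T)
  "GATTT" → prefix "G" already present; 4 new (A, T, T, T)
Total nodes = 11 + 3 + 5 + 0 + 10 + 9 + 4 + 3 + 7 + 0 + 5 + 0 + 3 + 4 = 64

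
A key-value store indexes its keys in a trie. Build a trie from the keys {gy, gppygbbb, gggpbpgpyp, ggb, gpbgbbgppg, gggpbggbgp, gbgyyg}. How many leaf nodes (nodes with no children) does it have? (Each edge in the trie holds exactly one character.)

7

Leaves are exactly the stored words that no other stored word extends.
Those words: "gbgyyg", "ggb", "gggpbggbgp", "gggpbpgpyp", "gpbgbbgppg", "gppygbbb", "gy"
Leaf count: 7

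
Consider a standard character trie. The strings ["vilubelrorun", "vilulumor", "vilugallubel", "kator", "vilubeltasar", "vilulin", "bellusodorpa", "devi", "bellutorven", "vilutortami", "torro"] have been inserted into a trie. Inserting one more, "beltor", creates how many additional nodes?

3

"bel" is already a path in the trie; the remaining "tor" must be added.
So 6 − 3 = 3 new nodes.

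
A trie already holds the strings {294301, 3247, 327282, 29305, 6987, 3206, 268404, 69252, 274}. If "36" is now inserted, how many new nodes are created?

The longest prefix of "36" already in the trie is "3" (length 1).
So 2 − 1 = 1 new nodes.

1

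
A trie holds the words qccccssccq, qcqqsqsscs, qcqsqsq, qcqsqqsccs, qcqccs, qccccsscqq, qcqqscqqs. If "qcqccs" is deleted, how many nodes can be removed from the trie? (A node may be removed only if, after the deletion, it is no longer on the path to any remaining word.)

After clearing the end-marker at "qcqccs", prune upward until reaching a node still needed by another word.
The suffix "ccs" (3 nodes) is used only by "qcqccs"; the node for "qcq" still has the child "q", so pruning stops there.
Nodes removed: 3

3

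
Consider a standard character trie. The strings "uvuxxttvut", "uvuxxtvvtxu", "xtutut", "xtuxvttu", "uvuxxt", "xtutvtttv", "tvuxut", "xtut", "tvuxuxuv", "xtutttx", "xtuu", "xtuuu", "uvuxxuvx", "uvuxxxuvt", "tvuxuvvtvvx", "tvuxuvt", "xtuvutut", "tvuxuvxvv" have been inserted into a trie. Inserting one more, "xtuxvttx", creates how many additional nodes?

1

Walking "xtuxvttx" from the root, the first 7 characters ("xtuxvtt") follow existing edges; "x" is the first miss.
Each of the 1 remaining characters creates one node.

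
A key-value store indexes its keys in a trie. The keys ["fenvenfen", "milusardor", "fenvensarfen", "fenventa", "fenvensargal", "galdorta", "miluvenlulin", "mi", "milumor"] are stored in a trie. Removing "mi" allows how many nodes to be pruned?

A node on "mi"'s path can go only if nothing else ends at it or branches off below it.
Every node on "mi" is still needed (e.g. by "milusardor"), so nothing is freed.
Nodes removed: 0

0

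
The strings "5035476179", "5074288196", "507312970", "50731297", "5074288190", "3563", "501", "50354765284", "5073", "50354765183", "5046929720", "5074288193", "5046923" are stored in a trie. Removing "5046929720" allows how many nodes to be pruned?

A node on "5046929720"'s path can go only if nothing else ends at it or branches off below it.
The suffix "9720" (4 nodes) is used only by "5046929720"; the node for "504692" still has the child "3", so pruning stops there.
Nodes removed: 4

4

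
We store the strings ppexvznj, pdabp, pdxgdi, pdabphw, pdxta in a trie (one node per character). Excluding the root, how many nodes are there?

20

For each word, the new-node count is its length minus the longest prefix already in the trie:
  "ppexvznj" → 8 new (p, p, e, x, v, z, n, j)
  "pdabp" → prefix "p" already present; 4 new (d, a, b, p)
  "pdxgdi" → prefix "pd" already present; 4 new (x, g, d, i)
  "pdabphw" → prefix "pdabp" already present; 2 new (h, w)
  "pdxta" → prefix "pdx" already present; 2 new (t, a)
Total nodes = 8 + 4 + 4 + 2 + 2 = 20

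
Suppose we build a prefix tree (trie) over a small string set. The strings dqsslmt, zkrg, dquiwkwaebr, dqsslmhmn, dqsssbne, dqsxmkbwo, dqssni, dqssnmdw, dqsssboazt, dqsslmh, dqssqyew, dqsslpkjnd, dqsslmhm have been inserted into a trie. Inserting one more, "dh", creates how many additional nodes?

1

"d" is already a path in the trie; the remaining "h" must be added.
Each of the 1 remaining characters creates one node.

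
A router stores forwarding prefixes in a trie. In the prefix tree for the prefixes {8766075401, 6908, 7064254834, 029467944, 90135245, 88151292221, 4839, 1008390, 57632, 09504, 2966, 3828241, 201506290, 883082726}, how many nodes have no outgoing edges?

A leaf is a node with no children — equivalently, the end of a word that is not a proper prefix of any other stored word.
Those words: "029467944", "09504", "1008390", "201506290", "2966", "3828241", "4839", "57632", "6908", "7064254834", "8766075401", "88151292221", "883082726", "90135245"
Leaf count: 14

14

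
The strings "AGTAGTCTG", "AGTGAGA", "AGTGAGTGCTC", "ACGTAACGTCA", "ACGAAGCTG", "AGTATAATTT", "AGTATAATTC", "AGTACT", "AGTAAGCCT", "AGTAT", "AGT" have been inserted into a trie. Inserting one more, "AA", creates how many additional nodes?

The longest prefix of "AA" already in the trie is "A" (length 1).
Each of the 1 remaining characters creates one node.

1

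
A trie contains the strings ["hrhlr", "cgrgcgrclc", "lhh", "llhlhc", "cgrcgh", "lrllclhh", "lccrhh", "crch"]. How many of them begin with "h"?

1

Walk to "h"; the words in its subtree are exactly those with that prefix.
Matches: "hrhlr"
Count: 1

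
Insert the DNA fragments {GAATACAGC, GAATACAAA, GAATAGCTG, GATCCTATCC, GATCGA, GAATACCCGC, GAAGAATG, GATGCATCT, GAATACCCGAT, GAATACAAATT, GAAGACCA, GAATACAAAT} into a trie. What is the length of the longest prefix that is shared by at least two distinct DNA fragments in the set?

10

The deepest shared node is where two words last agree before diverging.
e.g. "GAATACAAAT" and "GAATACAAATT" share the prefix "GAATACAAAT" of length 10; no pair shares a longer one.
Longest shared-prefix length: 10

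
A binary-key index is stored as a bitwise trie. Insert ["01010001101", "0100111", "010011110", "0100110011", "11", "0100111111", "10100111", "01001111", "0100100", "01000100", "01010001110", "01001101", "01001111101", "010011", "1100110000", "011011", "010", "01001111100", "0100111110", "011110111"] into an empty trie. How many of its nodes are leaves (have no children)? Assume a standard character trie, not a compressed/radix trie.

14

A leaf is a node with no children — equivalently, the end of a word that is not a proper prefix of any other stored word.
Those words: "01000100", "0100100", "0100110011", "01001101", "010011110", "01001111100", "01001111101", "0100111111", "01010001101", "01010001110", "011011", "011110111", "10100111", "1100110000"
Leaf count: 14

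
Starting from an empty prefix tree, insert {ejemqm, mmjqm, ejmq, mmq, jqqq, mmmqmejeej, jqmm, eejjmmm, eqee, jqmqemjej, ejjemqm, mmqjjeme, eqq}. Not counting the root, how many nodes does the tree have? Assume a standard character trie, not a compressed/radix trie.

Count nodes per top-level branch (shared prefixes stored once):
  'e'-branch (eejjmmm, ejemqm, ejjemqm, ejmq, eqee, eqq): 23 nodes
  'j'-branch (jqmm, jqmqemjej, jqqq): 12 nodes
  'm'-branch (mmjqm, mmmqmejeej, mmq, mmqjjeme): 19 nodes
Sum: 54

54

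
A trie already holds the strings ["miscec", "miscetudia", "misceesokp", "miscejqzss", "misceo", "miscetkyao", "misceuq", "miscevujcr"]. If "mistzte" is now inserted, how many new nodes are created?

4

"mis" is already a path in the trie; the remaining "tzte" must be added.
New nodes needed: |"mistzte"| − 3 = 7 − 3 = 4.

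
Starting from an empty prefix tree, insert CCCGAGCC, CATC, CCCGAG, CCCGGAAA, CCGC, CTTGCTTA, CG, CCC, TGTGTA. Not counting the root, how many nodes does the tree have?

Trie structure (* marks end of a word):
(root)
├─ C
│  ├─ A
│  │  └─ T
│  │     └─ C *
│  ├─ C
│  │  ├─ C *
│  │  │  └─ G
│  │  │     ├─ A
│  │  │     │  └─ G *
│  │  │     │     └─ C
│  │  │     │        └─ C *
│  │  │     └─ G
│  │  │        └─ A
│  │  │           └─ A
│  │  │              └─ A *
│  │  └─ G
│  │     └─ C *
│  ├─ G *
│  └─ T
│     └─ T
│        └─ G
│           └─ C
│              └─ T
│                 └─ T
│                    └─ A *
└─ T
   └─ G
      └─ T
         └─ G
            └─ T
               └─ A *
Counting every labelled node above: 31.

31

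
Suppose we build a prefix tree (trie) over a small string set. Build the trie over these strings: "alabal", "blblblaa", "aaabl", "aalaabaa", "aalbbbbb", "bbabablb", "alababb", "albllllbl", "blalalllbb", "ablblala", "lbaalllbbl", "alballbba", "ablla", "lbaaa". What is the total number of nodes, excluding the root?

For each word, the new-node count is its length minus the longest prefix already in the trie:
  "alabal" → 6 new (a, l, a, b, a, l)
  "blblblaa" → 8 new (b, l, b, l, b, l, a, a)
  "aaabl" → prefix "a" already present; 4 new (a, a, b, l)
  "aalaabaa" → prefix "aa" already present; 6 new (l, a, a, b, a, a)
  "aalbbbbb" → prefix "aal" already present; 5 new (b, b, b, b, b)
  "bbabablb" → prefix "b" already present; 7 new (b, a, b, a, b, l, b)
  "alababb" → prefix "alaba" already present; 2 new (b, b)
  "albllllbl" → prefix "al" already present; 7 new (b, l, l, l, l, b, l)
  "blalalllbb" → prefix "bl" already present; 8 new (a, l, a, l, l, l, b, b)
  "ablblala" → prefix "a" already present; 7 new (b, l, b, l, a, l, a)
  "lbaalllbbl" → 10 new (l, b, a, a, l, l, l, b, b, l)
  "alballbba" → prefix "alb" already present; 6 new (a, l, l, b, b, a)
  "ablla" → prefix "abl" already present; 2 new (l, a)
  "lbaaa" → prefix "lbaa" already present; 1 new (a)
Total nodes = 6 + 8 + 4 + 6 + 5 + 7 + 2 + 7 + 8 + 7 + 10 + 6 + 2 + 1 = 79

79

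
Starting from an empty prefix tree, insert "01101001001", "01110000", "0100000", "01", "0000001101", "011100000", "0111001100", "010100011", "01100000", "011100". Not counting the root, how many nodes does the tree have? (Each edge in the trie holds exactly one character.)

For each word, the new-node count is its length minus the longest prefix already in the trie:
  "01101001001" → 11 new (0, 1, 1, 0, 1, 0, 0, 1, 0, 0, 1)
  "01110000" → prefix "011" already present; 5 new (1, 0, 0, 0, 0)
  "0100000" → prefix "01" already present; 5 new (0, 0, 0, 0, 0)
  "01" → prefix "01" already present; 0 new (none)
  "0000001101" → prefix "0" already present; 9 new (0, 0, 0, 0, 0, 1, 1, 0, 1)
  "011100000" → prefix "01110000" already present; 1 new (0)
  "0111001100" → prefix "011100" already present; 4 new (1, 1, 0, 0)
  "010100011" → prefix "010" already present; 6 new (1, 0, 0, 0, 1, 1)
  "01100000" → prefix "0110" already present; 4 new (0, 0, 0, 0)
  "011100" → prefix "011100" already present; 0 new (none)
Total nodes = 11 + 5 + 5 + 0 + 9 + 1 + 4 + 6 + 4 + 0 = 45

45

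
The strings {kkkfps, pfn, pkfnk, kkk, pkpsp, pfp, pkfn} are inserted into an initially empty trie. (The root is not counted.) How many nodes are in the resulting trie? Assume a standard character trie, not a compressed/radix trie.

Trace insertions, counting only characters that open a new branch:
  "kkkfps" → 6 new (k, k, k, f, p, s)
  "pfn" → 3 new (p, f, n)
  "pkfnk" → prefix "p" already present; 4 new (k, f, n, k)
  "kkk" → prefix "kkk" already present; 0 new (none)
  "pkpsp" → prefix "pk" already present; 3 new (p, s, p)
  "pfp" → prefix "pf" already present; 1 new (p)
  "pkfn" → prefix "pkfn" already present; 0 new (none)
Total nodes = 6 + 3 + 4 + 0 + 3 + 1 + 0 = 17

17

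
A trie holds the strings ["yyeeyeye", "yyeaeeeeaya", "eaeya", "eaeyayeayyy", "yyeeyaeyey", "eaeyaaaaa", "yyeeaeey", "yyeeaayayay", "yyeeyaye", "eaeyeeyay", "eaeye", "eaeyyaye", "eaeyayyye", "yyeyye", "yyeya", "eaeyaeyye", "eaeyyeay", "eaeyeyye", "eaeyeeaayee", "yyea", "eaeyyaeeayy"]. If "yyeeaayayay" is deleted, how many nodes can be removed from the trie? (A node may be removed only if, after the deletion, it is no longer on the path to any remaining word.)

6

A node on "yyeeaayayay"'s path can go only if nothing else ends at it or branches off below it.
The suffix "ayayay" (6 nodes) is used only by "yyeeaayayay"; the node for "yyeea" still has the child "e", so pruning stops there.
Nodes removed: 6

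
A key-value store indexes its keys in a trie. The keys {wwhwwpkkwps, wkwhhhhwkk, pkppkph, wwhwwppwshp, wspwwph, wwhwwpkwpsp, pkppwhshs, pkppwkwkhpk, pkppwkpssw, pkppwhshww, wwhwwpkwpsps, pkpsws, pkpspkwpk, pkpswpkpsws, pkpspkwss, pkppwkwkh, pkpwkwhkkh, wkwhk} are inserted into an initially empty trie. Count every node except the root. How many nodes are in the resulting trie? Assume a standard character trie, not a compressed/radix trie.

84

Insert word by word; a character creates a node only if that edge doesn't already exist:
  "wwhwwpkkwps" → 11 new (w, w, h, w, w, p, k, k, w, p, s)
  "wkwhhhhwkk" → prefix "w" already present; 9 new (k, w, h, h, h, h, w, k, k)
  "pkppkph" → 7 new (p, k, p, p, k, p, h)
  "wwhwwppwshp" → prefix "wwhwwp" already present; 5 new (p, w, s, h, p)
  "wspwwph" → prefix "w" already present; 6 new (s, p, w, w, p, h)
  "wwhwwpkwpsp" → prefix "wwhwwpk" already present; 4 new (w, p, s, p)
  "pkppwhshs" → prefix "pkpp" already present; 5 new (w, h, s, h, s)
  "pkppwkwkhpk" → prefix "pkppw" already present; 6 new (k, w, k, h, p, k)
  "pkppwkpssw" → prefix "pkppwk" already present; 4 new (p, s, s, w)
  "pkppwhshww" → prefix "pkppwhsh" already present; 2 new (w, w)
  "wwhwwpkwpsps" → prefix "wwhwwpkwpsp" already present; 1 new (s)
  "pkpsws" → prefix "pkp" already present; 3 new (s, w, s)
  "pkpspkwpk" → prefix "pkps" already present; 5 new (p, k, w, p, k)
  "pkpswpkpsws" → prefix "pkpsw" already present; 6 new (p, k, p, s, w, s)
  "pkpspkwss" → prefix "pkpspkw" already present; 2 new (s, s)
  "pkppwkwkh" → prefix "pkppwkwkh" already present; 0 new (none)
  "pkpwkwhkkh" → prefix "pkp" already present; 7 new (w, k, w, h, k, k, h)
  "wkwhk" → prefix "wkwh" already present; 1 new (k)
Total nodes = 11 + 9 + 7 + 5 + 6 + 4 + 5 + 6 + 4 + 2 + 1 + 3 + 5 + 6 + 2 + 0 + 7 + 1 = 84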